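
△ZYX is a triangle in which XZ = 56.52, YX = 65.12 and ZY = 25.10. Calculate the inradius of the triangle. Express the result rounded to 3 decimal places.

9.563

Semiperimeter s = (65.12 + 56.52 + 25.1)/2 = 73.37.
Heron's formula: area = √(73.37·8.25·16.85·48.27) ≈ 701.66.
Inradius = area/s = 701.66/73.37 ≈ 9.5633.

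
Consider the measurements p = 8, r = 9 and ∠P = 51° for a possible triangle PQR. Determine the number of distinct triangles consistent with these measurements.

2

r·sin P = 9·sin(51°) ≈ 6.994.
Since r sin P < p < r (6.994 < 8 < 9), two triangles exist.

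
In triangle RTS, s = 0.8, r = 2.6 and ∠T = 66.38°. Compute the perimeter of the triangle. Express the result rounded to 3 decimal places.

By the law of cosines, t² = s² + r² − 2·s·r·cos T = 5.7332, so t ≈ 2.3944.
Semiperimeter p = (2.6+2.3944+0.8)/2 = 2.8972.
Perimeter = 2.6 + 2.3944 + 0.8 = 5.7944.

5.794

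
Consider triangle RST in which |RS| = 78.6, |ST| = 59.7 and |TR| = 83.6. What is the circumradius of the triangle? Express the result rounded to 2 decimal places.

By the law of cosines, cos R = (|TR|² + |RS|² − |ST|²) / (2·|TR|·|RS|) ≈ 0.73070, so ∠R ≈ 0.751 rad.
Circumradius = |ST|/(2 sin R) ≈ 43.724.

43.72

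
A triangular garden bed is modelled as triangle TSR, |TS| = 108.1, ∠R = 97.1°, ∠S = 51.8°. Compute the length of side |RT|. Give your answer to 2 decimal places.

85.61

The third angle is ∠T = 180° − ∠S − ∠R = 31.10°.
Law of sines: |RT| = |TS|·sin S/sin R ≈ 85.608.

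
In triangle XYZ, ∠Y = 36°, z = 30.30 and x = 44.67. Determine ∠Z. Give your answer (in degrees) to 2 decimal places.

By the law of cosines, y² = z² + x² − 2·z·x·cos Y = 723.49, so y ≈ 26.898.
Law of cosines again: cos Z = (x² + y² − z²)/(2·x·y) ≈ 0.74939, so ∠Z ≈ 41.46°.

∠Z ≈ 41.46°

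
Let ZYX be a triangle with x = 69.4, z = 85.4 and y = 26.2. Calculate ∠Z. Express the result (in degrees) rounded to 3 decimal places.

By the law of cosines, cos Z = (y² + x² − z²) / (2·y·x) ≈ -0.49232, so ∠Z ≈ 119.49°.

119.493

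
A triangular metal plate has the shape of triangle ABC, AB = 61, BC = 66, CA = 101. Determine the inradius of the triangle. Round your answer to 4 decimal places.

17.0325

Semiperimeter s = (66 + 101 + 61)/2 = 114.
Heron's formula: area = √(114·48·13·53) ≈ 1941.7.
Inradius = area/s = 1941.7/114 ≈ 17.032.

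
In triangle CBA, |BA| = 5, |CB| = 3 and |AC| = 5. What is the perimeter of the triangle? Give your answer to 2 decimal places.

13.00

Perimeter = 5 + 5 + 3 = 13.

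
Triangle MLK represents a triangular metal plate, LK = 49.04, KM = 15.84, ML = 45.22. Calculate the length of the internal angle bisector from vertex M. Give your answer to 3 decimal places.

t_M ≈ 15.945

By the law of cosines, cos M = (KM² + ML² − LK²) / (2·KM·ML) ≈ -0.07620, so ∠M ≈ 94.37°.
The bisector from M has length 2·KM·ML·cos(∠M/2)/(KM+ML) ≈ 15.945.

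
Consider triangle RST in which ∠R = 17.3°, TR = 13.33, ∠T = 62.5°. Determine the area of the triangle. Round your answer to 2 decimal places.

23.81

The third angle is ∠S = 180° − ∠T − ∠R = 100.20°.
Law of sines: ST = TR·sin R/sin S ≈ 4.0277.
Law of sines: RS = TR·sin T/sin S ≈ 12.014.
Area = ½·TR·ST·sin T ≈ 23.811.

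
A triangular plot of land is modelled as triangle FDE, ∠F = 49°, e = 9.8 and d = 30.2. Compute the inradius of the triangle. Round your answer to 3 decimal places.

r ≈ 3.442

By the law of cosines, f² = d² + e² − 2·d·e·cos F = 619.75, so f ≈ 24.895.
Area = ½·d·e·sin F ≈ 111.68.
Semiperimeter s = (24.895+30.2+9.8)/2 = 32.447.
Inradius = area/s = 111.68/32.447 ≈ 3.4419.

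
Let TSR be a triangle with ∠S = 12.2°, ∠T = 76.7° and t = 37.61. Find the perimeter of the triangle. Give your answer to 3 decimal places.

84.416

The third angle is ∠R = 180° − ∠T − ∠S = 91.10°.
Law of sines: s = t·sin S/sin T ≈ 8.167.
Law of sines: r = t·sin R/sin T ≈ 38.639.
Semiperimeter p = (37.61+8.167+38.639)/2 = 42.208.
Perimeter = 37.61 + 8.167 + 38.639 = 84.416.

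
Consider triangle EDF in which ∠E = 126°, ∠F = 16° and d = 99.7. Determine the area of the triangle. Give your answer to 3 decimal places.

area ≈ 1800.172

The third angle is ∠D = 180° − ∠F − ∠E = 38.00°.
Law of sines: e = d·sin E/sin D ≈ 131.01.
Law of sines: f = d·sin F/sin D ≈ 44.637.
Area = ½·d·e·sin F ≈ 1800.2.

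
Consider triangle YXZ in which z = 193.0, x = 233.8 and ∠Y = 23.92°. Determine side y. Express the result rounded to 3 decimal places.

By the law of cosines, y² = x² + z² − 2·x·z·cos Y = 9415.7, so y ≈ 97.035.

97.035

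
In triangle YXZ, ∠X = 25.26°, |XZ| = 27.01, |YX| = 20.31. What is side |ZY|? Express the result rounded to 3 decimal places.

By the law of cosines, |ZY|² = |YX|² + |XZ|² − 2·|YX|·|XZ|·cos X = 149.8, so |ZY| ≈ 12.239.

12.239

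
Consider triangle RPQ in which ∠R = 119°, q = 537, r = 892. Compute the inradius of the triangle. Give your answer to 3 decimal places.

Law of sines: sin Q = q·sin R/r ≈ 0.52654.
Since r ≥ q, only the acute value applies: ∠Q ≈ 31.77°.
Then ∠P = 180° − ∠R − ∠Q ≈ 29.23°.
Law of sines gives p = r·sin P/sin R ≈ 497.99.
Area = ½·r·q·sin P ≈ 1.1695e+05.
Semiperimeter s = (892+497.99+537)/2 = 963.5.
Inradius = area/s = 1.1695e+05/963.5 ≈ 121.38.

121.377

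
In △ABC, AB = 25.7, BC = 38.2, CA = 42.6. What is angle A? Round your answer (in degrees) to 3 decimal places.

∠A ≈ 62.354°

By the law of cosines, cos A = (CA² + AB² − BC²) / (2·CA·AB) ≈ 0.46401, so ∠A ≈ 62.35°.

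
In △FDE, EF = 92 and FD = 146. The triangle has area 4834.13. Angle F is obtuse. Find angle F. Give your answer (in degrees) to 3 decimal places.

From area = ½·EF·FD·sin F, we get sin F = 2·area/(EF·FD) ≈ 0.71979.
Taking the obtuse solution, ∠F ≈ 133.96°.

133.963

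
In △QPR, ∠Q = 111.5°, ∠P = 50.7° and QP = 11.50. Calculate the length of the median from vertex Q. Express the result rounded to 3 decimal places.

13.549

The third angle is ∠R = 180° − ∠Q − ∠P = 17.80°.
Law of sines: PR = QP·sin Q/sin R ≈ 35.002.
Law of sines: RQ = QP·sin P/sin R ≈ 29.111.
Median from Q: ½√(2·RQ² + 2·QP² − PR²) ≈ 13.549.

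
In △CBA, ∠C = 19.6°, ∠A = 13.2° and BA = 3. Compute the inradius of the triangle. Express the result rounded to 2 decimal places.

r ≈ 0.34

The third angle is ∠B = 180° − ∠A − ∠C = 147.20°.
Law of sines: AC = BA·sin B/sin C ≈ 4.8446.
Law of sines: CB = BA·sin A/sin C ≈ 2.0422.
Area = ½·BA·AC·sin A ≈ 1.6594.
Semiperimeter s = (3+4.8446+2.0422)/2 = 4.9434.
Inradius = area/s = 1.6594/4.9434 ≈ 0.33568.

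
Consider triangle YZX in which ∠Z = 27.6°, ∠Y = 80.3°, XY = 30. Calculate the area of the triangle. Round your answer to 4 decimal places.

911.0707

The third angle is ∠X = 180° − ∠Y − ∠Z = 72.10°.
Law of sines: ZX = XY·sin Y/sin Z ≈ 63.828.
Law of sines: YZ = XY·sin X/sin Z ≈ 61.619.
Area = ½·XY·ZX·sin X ≈ 911.07.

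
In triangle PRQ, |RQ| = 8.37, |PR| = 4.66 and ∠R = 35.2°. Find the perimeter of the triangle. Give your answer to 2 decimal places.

By the law of cosines, |QP|² = |PR|² + |RQ|² − 2·|PR|·|RQ|·cos R = 28.028, so |QP| ≈ 5.2942.
Semiperimeter s = (8.37+5.2942+4.66)/2 = 9.1621.
Perimeter = 8.37 + 5.2942 + 4.66 = 18.324.

18.32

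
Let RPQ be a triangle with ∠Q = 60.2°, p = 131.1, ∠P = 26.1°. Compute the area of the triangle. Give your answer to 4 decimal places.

area ≈ 16915.2699

The third angle is ∠R = 180° − ∠P − ∠Q = 93.70°.
Law of sines: r = p·sin R/sin P ≈ 297.37.
Law of sines: q = p·sin Q/sin P ≈ 258.59.
Area = ½·p·r·sin Q ≈ 16915.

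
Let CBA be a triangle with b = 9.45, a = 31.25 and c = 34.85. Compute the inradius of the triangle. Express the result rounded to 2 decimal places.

Semiperimeter s = (34.85 + 9.45 + 31.25)/2 = 37.775.
Heron's formula: area = √(37.775·2.925·28.325·6.525) ≈ 142.9.
Inradius = area/s = 142.9/37.775 ≈ 3.783.

r ≈ 3.78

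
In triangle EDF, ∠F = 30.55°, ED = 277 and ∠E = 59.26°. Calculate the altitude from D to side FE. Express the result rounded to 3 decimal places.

The third angle is ∠D = 180° − ∠F − ∠E = 90.19°.
Law of sines: DF = ED·sin E/sin F ≈ 468.39.
Law of sines: FE = ED·sin D/sin F ≈ 544.96.
Area = ½·ED·DF·sin D ≈ 64872.
The altitude from D has length 2·area/FE ≈ 238.08.

238.080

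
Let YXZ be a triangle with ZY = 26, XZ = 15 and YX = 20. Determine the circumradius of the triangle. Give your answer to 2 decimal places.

By the law of cosines, cos Y = (ZY² + YX² − XZ²) / (2·ZY·YX) ≈ 0.81827, so ∠Y ≈ 35.09°.
Circumradius = XZ/(2 sin Y) ≈ 13.047.

13.05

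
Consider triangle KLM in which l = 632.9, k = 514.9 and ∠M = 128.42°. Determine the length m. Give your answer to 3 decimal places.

1034.747

By the law of cosines, m² = k² + l² − 2·k·l·cos M = 1.0707e+06, so m ≈ 1034.7.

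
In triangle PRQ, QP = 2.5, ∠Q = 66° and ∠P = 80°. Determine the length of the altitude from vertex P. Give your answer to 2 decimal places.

2.28

The third angle is ∠R = 180° − ∠Q − ∠P = 34.00°.
Law of sines: RQ = QP·sin P/sin R ≈ 4.4028.
Law of sines: PR = QP·sin Q/sin R ≈ 4.0842.
Area = ½·QP·RQ·sin Q ≈ 5.0277.
The altitude from P has length 2·area/RQ ≈ 2.2839.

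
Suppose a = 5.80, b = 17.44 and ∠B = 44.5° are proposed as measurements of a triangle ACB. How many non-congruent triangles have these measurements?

1

a·sin B = 5.80·sin(44.5°) ≈ 4.065.
Since b ≥ a, exactly one triangle exists.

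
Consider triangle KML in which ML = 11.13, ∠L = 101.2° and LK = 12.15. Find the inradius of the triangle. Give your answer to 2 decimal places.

By the law of cosines, KM² = ML² + LK² − 2·ML·LK·cos L = 324.03, so KM ≈ 18.001.
Area = ½·ML·LK·sin L ≈ 66.327.
Semiperimeter s = (11.13+12.15+18.001)/2 = 20.64.
Inradius = area/s = 66.327/20.64 ≈ 3.2135.

r ≈ 3.21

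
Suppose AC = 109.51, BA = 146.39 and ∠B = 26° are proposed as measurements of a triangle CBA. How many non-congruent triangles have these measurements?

BA·sin B = 146.39·sin(26°) ≈ 64.17.
Since BA sin B < AC < BA (64.17 < 109.51 < 146.39), two triangles exist.

2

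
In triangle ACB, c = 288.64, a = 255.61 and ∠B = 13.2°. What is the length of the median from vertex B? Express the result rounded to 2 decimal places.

By the law of cosines, b² = a² + c² − 2·a·c·cos B = 4989.6, so b ≈ 70.637.
Median from B: ½√(2·a² + 2·c² − b²) ≈ 270.33.

270.33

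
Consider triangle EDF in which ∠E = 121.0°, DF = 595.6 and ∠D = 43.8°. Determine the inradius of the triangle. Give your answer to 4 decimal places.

r ≈ 59.6660

The third angle is ∠F = 180° − ∠E − ∠D = 15.20°.
Law of sines: FE = DF·sin D/sin E ≈ 480.93.
Law of sines: ED = DF·sin F/sin E ≈ 182.18.
Area = ½·DF·FE·sin F ≈ 37551.
Semiperimeter s = (595.6+480.93+182.18)/2 = 629.36.
Inradius = area/s = 37551/629.36 ≈ 59.666.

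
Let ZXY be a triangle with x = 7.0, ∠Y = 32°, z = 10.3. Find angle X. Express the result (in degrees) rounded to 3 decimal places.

40.367

By the law of cosines, y² = z² + x² − 2·z·x·cos Y = 32.801, so y ≈ 5.7273.
Law of cosines again: cos X = (y² + z² − x²)/(2·y·z) ≈ 0.76191, so ∠X ≈ 40.37°.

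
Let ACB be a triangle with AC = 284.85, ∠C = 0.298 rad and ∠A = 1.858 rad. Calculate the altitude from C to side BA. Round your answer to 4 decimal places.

The third angle is ∠B = π − ∠A − ∠C = 0.986 rad.
Law of sines: CB = AC·sin A/sin B ≈ 327.71.
Law of sines: BA = AC·sin C/sin B ≈ 100.33.
Area = ½·AC·CB·sin C ≈ 13704.
The altitude from C has length 2·area/BA ≈ 273.18.

h_C ≈ 273.1825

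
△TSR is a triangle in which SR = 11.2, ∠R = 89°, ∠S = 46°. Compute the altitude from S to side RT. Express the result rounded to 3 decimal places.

The third angle is ∠T = 180° − ∠S − ∠R = 45.00°.
Law of sines: RT = SR·sin S/sin T ≈ 11.394.
Law of sines: TS = SR·sin R/sin T ≈ 15.837.
Area = ½·SR·RT·sin R ≈ 63.795.
The altitude from S has length 2·area/RT ≈ 11.198.

11.198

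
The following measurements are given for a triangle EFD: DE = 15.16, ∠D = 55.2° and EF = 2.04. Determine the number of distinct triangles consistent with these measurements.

DE·sin D = 15.16·sin(55.2°) ≈ 12.45.
Since EF = 2.04 < 12.45 = DE sin D, no triangle exists.

0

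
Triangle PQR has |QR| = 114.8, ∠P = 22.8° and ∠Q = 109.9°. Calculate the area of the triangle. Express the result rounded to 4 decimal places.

area ≈ 11750.6646

The third angle is ∠R = 180° − ∠P − ∠Q = 47.30°.
Law of sines: |RP| = |QR|·sin Q/sin P ≈ 278.56.
Law of sines: |PQ| = |QR|·sin R/sin P ≈ 217.72.
Area = ½·|QR|·|RP|·sin R ≈ 11751.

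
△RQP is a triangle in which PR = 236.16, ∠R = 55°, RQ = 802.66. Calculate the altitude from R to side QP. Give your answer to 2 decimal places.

By the law of cosines, QP² = PR² + RQ² − 2·PR·RQ·cos R = 4.8258e+05, so QP ≈ 694.68.
Area = ½·PR·RQ·sin R ≈ 77638.
The altitude from R has length 2·area/QP ≈ 223.52.

h_R ≈ 223.52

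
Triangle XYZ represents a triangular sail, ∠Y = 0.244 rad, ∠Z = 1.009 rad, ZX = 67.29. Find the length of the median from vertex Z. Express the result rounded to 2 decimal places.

152.89

The third angle is ∠X = π − ∠Y − ∠Z = 1.889 rad.
Law of sines: YZ = ZX·sin X/sin Y ≈ 264.59.
Law of sines: XY = ZX·sin Z/sin Y ≈ 235.72.
Median from Z: ½√(2·YZ² + 2·ZX² − XY²) ≈ 152.89.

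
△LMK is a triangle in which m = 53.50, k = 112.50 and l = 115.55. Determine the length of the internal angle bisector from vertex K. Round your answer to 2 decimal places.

58.69

By the law of cosines, cos K = (l² + m² − k²) / (2·l·m) ≈ 0.28776, so ∠K ≈ 73.28°.
The bisector from K has length 2·l·m·cos(∠K/2)/(l+m) ≈ 58.687.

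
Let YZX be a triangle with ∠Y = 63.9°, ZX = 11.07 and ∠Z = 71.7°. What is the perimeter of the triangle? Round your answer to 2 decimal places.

The third angle is ∠X = 180° − ∠Y − ∠Z = 44.40°.
Law of sines: XY = ZX·sin Z/sin Y ≈ 11.704.
Law of sines: YZ = ZX·sin X/sin Y ≈ 8.6248.
Semiperimeter s = (11.07+11.704+8.6248)/2 = 15.699.
Perimeter = 11.07 + 11.704 + 8.6248 = 31.398.

perimeter ≈ 31.40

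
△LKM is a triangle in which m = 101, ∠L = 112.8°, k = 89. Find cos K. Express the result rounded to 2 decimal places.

0.86

By the law of cosines, l² = k² + m² − 2·k·m·cos L = 25089, so l ≈ 158.39.
Law of cosines again: cos K = (m² + l² − k²)/(2·m·l) ≈ 0.85539, so ∠K ≈ 31.20°.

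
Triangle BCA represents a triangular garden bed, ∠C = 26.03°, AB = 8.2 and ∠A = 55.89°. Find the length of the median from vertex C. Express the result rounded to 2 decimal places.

16.55

The third angle is ∠B = 180° − ∠C − ∠A = 98.08°.
Law of sines: CA = AB·sin B/sin C ≈ 18.5.
Law of sines: BC = AB·sin A/sin C ≈ 15.471.
Median from C: ½√(2·BC² + 2·CA² − AB²) ≈ 16.553.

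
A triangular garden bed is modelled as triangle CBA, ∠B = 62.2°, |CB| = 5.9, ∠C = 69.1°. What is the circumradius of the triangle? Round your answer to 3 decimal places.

R ≈ 3.927

The third angle is ∠A = 180° − ∠C − ∠B = 48.70°.
Law of sines: |BA| = |CB|·sin C/sin A ≈ 7.3367.
Law of sines: |AC| = |CB|·sin B/sin A ≈ 6.947.
Circumradius = |CB|/(2 sin A) ≈ 3.9267.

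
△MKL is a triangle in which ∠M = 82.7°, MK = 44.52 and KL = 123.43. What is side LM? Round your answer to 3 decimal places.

Law of sines: sin L = MK·sin M/KL ≈ 0.35777.
Since KL ≥ MK, only the acute value applies: ∠L ≈ 20.96°.
Then ∠K = 180° − ∠M − ∠L ≈ 76.34°.
Law of sines gives LM = KL·sin K/sin M ≈ 120.92.

120.917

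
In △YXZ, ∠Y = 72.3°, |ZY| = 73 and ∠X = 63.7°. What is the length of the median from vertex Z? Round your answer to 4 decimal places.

The third angle is ∠Z = 180° − ∠Y − ∠X = 44.00°.
Law of sines: |XZ| = |ZY|·sin Y/sin X ≈ 77.574.
Law of sines: |YX| = |ZY|·sin Z/sin X ≈ 56.565.
Median from Z: ½√(2·|XZ|² + 2·|ZY|² − |YX|²) ≈ 69.81.

69.8103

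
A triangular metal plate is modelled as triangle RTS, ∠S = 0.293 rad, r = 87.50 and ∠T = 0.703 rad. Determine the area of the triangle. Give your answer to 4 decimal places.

The third angle is ∠R = π − ∠T − ∠S = 2.146 rad.
Law of sines: t = r·sin T/sin R ≈ 67.401.
Law of sines: s = r·sin S/sin R ≈ 30.111.
Area = ½·r·t·sin S ≈ 851.68.

area ≈ 851.6828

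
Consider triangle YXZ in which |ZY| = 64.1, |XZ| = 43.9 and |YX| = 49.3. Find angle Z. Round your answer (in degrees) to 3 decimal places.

∠Z ≈ 50.160°

By the law of cosines, cos Z = (|XZ|² + |ZY|² − |YX|²) / (2·|XZ|·|ZY|) ≈ 0.64064, so ∠Z ≈ 50.16°.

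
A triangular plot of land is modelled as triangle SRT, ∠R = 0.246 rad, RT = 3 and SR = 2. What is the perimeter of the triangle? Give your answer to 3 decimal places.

perimeter ≈ 6.167

By the law of cosines, TS² = SR² + RT² − 2·SR·RT·cos R = 1.3613, so TS ≈ 1.1667.
Semiperimeter s = (3+1.1667+2)/2 = 3.0834.
Perimeter = 3 + 1.1667 + 2 = 6.1667.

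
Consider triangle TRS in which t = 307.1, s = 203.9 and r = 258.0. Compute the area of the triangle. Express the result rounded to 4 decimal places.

26074.9082

Semiperimeter p = (307.1 + 258 + 203.9)/2 = 384.5.
Heron's formula: area = √(384.5·77.4·126.5·180.6) ≈ 26075.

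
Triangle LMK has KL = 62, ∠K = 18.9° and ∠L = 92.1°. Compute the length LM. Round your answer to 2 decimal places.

The third angle is ∠M = 180° − ∠K − ∠L = 69.00°.
Law of sines: LM = KL·sin K/sin M ≈ 21.512.

21.51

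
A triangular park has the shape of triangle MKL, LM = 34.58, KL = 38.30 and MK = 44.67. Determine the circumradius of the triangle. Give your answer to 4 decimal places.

23.0793

By the law of cosines, cos M = (LM² + MK² − KL²) / (2·LM·MK) ≈ 0.55814, so ∠M ≈ 56.07°.
Circumradius = KL/(2 sin M) ≈ 23.079.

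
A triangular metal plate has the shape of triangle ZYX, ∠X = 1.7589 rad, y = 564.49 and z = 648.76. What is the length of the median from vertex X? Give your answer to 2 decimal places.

m_X ≈ 388.13

By the law of cosines, x² = z² + y² − 2·z·y·cos X = 8.765e+05, so x ≈ 936.22.
Median from X: ½√(2·z² + 2·y² − x²) ≈ 388.13.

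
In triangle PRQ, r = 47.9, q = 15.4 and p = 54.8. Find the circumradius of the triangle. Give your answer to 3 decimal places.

By the law of cosines, cos P = (r² + q² − p²) / (2·r·q) ≈ -0.31957, so ∠P ≈ 1.8961 rad.
Circumradius = p/(2 sin P) ≈ 28.916.

28.916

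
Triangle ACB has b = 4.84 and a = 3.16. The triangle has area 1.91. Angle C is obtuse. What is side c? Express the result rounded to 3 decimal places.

From area = ½·b·a·sin C, we get sin C = 2·area/(b·a) ≈ 0.24976.
Taking the obtuse solution, ∠C ≈ 165.54°.
Law of cosines then gives c ≈ 7.9392.

7.939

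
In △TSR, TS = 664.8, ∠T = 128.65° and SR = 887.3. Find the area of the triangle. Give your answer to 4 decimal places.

79003.8112

Law of sines: sin R = TS·sin T/SR ≈ 0.58514.
Since SR ≥ TS, only the acute value applies: ∠R ≈ 35.81°.
Then ∠S = 180° − ∠T − ∠R ≈ 15.54°.
Law of sines gives RT = SR·sin S/sin T ≈ 304.33.
Area = ½·SR·TS·sin S ≈ 79004.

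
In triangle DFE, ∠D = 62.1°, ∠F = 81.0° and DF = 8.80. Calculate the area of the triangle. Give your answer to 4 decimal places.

The third angle is ∠E = 180° − ∠D − ∠F = 36.90°.
Law of sines: FE = DF·sin D/sin E ≈ 12.953.
Law of sines: ED = DF·sin F/sin E ≈ 14.476.
Area = ½·DF·FE·sin F ≈ 56.291.

area ≈ 56.2908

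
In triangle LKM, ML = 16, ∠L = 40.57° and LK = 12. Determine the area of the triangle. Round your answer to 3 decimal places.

area ≈ 62.436

Area = ½·ML·LK·sin L ≈ 62.436.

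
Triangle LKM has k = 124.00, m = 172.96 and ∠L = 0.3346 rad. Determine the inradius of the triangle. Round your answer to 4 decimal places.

19.2397

By the law of cosines, l² = k² + m² − 2·k·m·cos L = 4775.9, so l ≈ 69.108.
Area = ½·k·m·sin L ≈ 3521.5.
Semiperimeter s = (69.108+124+172.96)/2 = 183.03.
Inradius = area/s = 3521.5/183.03 ≈ 19.24.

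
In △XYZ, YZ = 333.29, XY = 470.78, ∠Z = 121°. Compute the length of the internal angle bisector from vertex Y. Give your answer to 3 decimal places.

383.342

Law of sines: sin X = YZ·sin Z/XY ≈ 0.60683.
Since XY ≥ YZ, only the acute value applies: ∠X ≈ 37.36°.
Then ∠Y = 180° − ∠Z − ∠X ≈ 21.64°.
Law of sines gives ZX = XY·sin Y/sin Z ≈ 202.53.
The bisector from Y has length 2·XY·YZ·cos(∠Y/2)/(XY+YZ) ≈ 383.34.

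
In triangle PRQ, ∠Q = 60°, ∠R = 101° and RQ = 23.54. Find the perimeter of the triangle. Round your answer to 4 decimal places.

The third angle is ∠P = 180° − ∠R − ∠Q = 19.00°.
Law of sines: QP = RQ·sin R/sin P ≈ 70.976.
Law of sines: PR = RQ·sin Q/sin P ≈ 62.617.
Semiperimeter s = (23.54+70.976+62.617)/2 = 78.567.
Perimeter = 23.54 + 70.976 + 62.617 = 157.13.

157.1334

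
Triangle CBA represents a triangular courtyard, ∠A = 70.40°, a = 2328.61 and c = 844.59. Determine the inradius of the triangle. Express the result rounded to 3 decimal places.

r ≈ 348.394

Law of sines: sin C = c·sin A/a ≈ 0.34169.
Since a ≥ c, only the acute value applies: ∠C ≈ 19.98°.
Then ∠B = 180° − ∠A − ∠C ≈ 89.62°.
Law of sines gives b = a·sin B/sin A ≈ 2471.8.
Area = ½·a·c·sin B ≈ 9.8334e+05.
Semiperimeter s = (844.59+2471.8+2328.6)/2 = 2822.5.
Inradius = area/s = 9.8334e+05/2822.5 ≈ 348.39.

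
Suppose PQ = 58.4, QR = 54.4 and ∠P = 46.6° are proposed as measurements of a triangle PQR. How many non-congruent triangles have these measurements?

2

PQ·sin P = 58.4·sin(46.6°) ≈ 42.43.
Since PQ sin P < QR < PQ (42.43 < 54.4 < 58.4), two triangles exist.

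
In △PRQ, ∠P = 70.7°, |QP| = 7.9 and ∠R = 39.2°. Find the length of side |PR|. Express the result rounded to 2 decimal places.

The third angle is ∠Q = 180° − ∠P − ∠R = 70.10°.
Law of sines: |PR| = |QP|·sin Q/sin R ≈ 11.753.

11.75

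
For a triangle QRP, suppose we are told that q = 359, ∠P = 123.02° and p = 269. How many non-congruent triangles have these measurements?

q·sin P = 359·sin(123.02°) ≈ 301.
Since ∠P is not acute, a triangle exists only if p > q; here p ≤ q, so there is no triangle.

0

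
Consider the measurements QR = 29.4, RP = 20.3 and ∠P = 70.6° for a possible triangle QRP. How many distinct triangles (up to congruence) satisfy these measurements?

1

RP·sin P = 20.3·sin(70.6°) ≈ 19.15.
Since QR ≥ RP, exactly one triangle exists.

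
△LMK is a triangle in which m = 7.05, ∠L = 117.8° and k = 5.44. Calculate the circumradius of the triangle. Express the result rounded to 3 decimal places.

R ≈ 6.063

By the law of cosines, l² = m² + k² − 2·m·k·cos L = 115.07, so l ≈ 10.727.
Area = ½·m·k·sin L ≈ 16.963.
Circumradius = l/(2 sin L) ≈ 6.0634.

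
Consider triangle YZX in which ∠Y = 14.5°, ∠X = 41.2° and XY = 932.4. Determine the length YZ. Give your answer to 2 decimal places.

The third angle is ∠Z = 180° − ∠X − ∠Y = 124.30°.
Law of sines: YZ = XY·sin X/sin Z ≈ 743.45.

743.45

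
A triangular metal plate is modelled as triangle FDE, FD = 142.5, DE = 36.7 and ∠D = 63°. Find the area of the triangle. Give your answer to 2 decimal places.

Area = ½·FD·DE·sin D ≈ 2329.9.

area ≈ 2329.87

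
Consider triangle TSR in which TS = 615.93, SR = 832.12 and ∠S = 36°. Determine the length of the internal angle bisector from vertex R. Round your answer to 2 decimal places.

566.72

By the law of cosines, RT² = TS² + SR² − 2·TS·SR·cos S = 2.4251e+05, so RT ≈ 492.45.
Law of cosines again: cos R = (SR² + RT² − TS²)/(2·SR·RT) ≈ 0.67788, so ∠R ≈ 47.32°.
The bisector from R has length 2·SR·RT·cos(∠R/2)/(SR+RT) ≈ 566.72.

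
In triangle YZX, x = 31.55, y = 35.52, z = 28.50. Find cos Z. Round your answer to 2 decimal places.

By the law of cosines, cos Z = (x² + y² − z²) / (2·x·y) ≈ 0.64463, so ∠Z ≈ 49.86°.

cos Z ≈ 0.64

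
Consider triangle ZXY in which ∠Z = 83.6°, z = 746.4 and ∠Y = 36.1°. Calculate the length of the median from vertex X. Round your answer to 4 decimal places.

m_X ≈ 519.6770

The third angle is ∠X = 180° − ∠Y − ∠Z = 60.30°.
Law of sines: x = z·sin X/sin Z ≈ 652.41.
Law of sines: y = z·sin Y/sin Z ≈ 442.53.
Median from X: ½√(2·y² + 2·z² − x²) ≈ 519.68.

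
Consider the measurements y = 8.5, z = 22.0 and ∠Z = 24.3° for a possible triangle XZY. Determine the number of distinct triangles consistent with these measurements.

1

y·sin Z = 8.5·sin(24.3°) ≈ 3.498.
Since z ≥ y, exactly one triangle exists.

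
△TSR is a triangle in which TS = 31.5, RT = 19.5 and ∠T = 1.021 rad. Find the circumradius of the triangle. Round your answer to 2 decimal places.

By the law of cosines, SR² = RT² + TS² − 2·RT·TS·cos T = 730.59, so SR ≈ 27.029.
Area = ½·RT·TS·sin T ≈ 261.86.
Circumradius = SR/(2 sin T) ≈ 15.851.

15.85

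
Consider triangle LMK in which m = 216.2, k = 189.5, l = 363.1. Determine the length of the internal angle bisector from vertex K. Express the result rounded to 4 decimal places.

By the law of cosines, cos K = (l² + m² − k²) / (2·l·m) ≈ 0.90872, so ∠K ≈ 24.67°.
The bisector from K has length 2·l·m·cos(∠K/2)/(l+m) ≈ 264.77.

t_K ≈ 264.7677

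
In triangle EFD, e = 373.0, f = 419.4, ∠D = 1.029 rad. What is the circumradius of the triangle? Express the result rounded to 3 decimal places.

By the law of cosines, d² = e² + f² − 2·e·f·cos D = 1.5368e+05, so d ≈ 392.03.
Area = ½·e·f·sin D ≈ 67016.
Circumradius = d/(2 sin D) ≈ 228.78.

228.778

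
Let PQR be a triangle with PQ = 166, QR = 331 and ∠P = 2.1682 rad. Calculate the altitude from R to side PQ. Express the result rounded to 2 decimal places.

Law of sines: sin R = PQ·sin P/QR ≈ 0.41465.
Since QR ≥ PQ, only the acute value applies: ∠R ≈ 0.4276 rad.
Then ∠Q = π − ∠P − ∠R ≈ 0.5458 rad.
Law of sines gives RP = QR·sin Q/sin P ≈ 207.83.
Area = ½·QR·PQ·sin Q ≈ 14262.
The altitude from R has length 2·area/PQ ≈ 171.83.

171.83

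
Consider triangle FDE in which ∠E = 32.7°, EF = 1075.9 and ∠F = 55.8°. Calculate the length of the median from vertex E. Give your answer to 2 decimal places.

The third angle is ∠D = 180° − ∠E − ∠F = 91.50°.
Law of sines: DE = EF·sin F/sin D ≈ 890.16.
Law of sines: FD = EF·sin E/sin D ≈ 581.44.
Median from E: ½√(2·DE² + 2·EF² − FD²) ≈ 943.64.

943.64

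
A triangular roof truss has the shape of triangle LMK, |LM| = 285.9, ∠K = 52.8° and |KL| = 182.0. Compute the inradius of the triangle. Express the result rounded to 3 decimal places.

62.685

Law of sines: sin M = |KL|·sin K/|LM| ≈ 0.50706.
Since |LM| ≥ |KL|, only the acute value applies: ∠M ≈ 30.47°.
Then ∠L = 180° − ∠K − ∠M ≈ 96.73°.
Law of sines gives |MK| = |LM|·sin L/sin K ≈ 356.46.
Area = ½·|LM|·|KL|·sin L ≈ 25838.
Semiperimeter s = (356.46+182+285.9)/2 = 412.18.
Inradius = area/s = 25838/412.18 ≈ 62.685.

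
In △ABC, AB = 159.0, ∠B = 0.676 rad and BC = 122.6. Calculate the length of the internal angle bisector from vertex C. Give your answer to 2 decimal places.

By the law of cosines, CA² = AB² + BC² − 2·AB·BC·cos B = 9898.9, so CA ≈ 99.493.
Law of cosines again: cos C = (BC² + CA² − AB²)/(2·BC·CA) ≈ -0.01440, so ∠C ≈ 1.585 rad.
The bisector from C has length 2·BC·CA·cos(∠C/2)/(BC+CA) ≈ 77.11.

77.11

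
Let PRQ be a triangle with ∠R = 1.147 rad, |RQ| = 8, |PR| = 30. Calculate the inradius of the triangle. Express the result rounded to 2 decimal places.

By the law of cosines, |QP|² = |PR|² + |RQ|² − 2·|PR|·|RQ|·cos R = 766.61, so |QP| ≈ 27.688.
Area = ½·|PR|·|RQ|·sin R ≈ 109.38.
Semiperimeter s = (8+27.688+30)/2 = 32.844.
Inradius = area/s = 109.38/32.844 ≈ 3.3304.

r ≈ 3.33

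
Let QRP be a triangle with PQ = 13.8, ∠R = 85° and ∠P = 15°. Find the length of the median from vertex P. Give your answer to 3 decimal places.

The third angle is ∠Q = 180° − ∠R − ∠P = 80.00°.
Law of sines: RP = PQ·sin Q/sin R ≈ 13.642.
Law of sines: QR = PQ·sin P/sin R ≈ 3.5853.
Median from P: ½√(2·RP² + 2·PQ² − QR²) ≈ 13.604.

m_P ≈ 13.604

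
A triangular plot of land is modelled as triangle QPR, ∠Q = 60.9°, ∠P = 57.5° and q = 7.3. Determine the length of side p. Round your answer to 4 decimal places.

7.0462

The third angle is ∠R = 180° − ∠Q − ∠P = 61.60°.
Law of sines: p = q·sin P/sin Q ≈ 7.0462.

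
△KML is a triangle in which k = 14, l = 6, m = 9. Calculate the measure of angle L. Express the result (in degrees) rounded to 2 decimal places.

16.99

By the law of cosines, cos L = (k² + m² − l²) / (2·k·m) ≈ 0.95635, so ∠L ≈ 16.99°.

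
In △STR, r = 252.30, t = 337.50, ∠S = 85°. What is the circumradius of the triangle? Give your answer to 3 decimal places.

By the law of cosines, s² = t² + r² − 2·t·r·cos S = 1.6272e+05, so s ≈ 403.38.
Area = ½·t·r·sin S ≈ 42414.
Circumradius = s/(2 sin S) ≈ 202.46.

202.462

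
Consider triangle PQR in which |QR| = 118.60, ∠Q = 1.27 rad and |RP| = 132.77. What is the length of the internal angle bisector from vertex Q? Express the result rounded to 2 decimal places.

Law of sines: sin P = |QR|·sin Q/|RP| ≈ 0.85317.
Since |RP| ≥ |QR|, only the acute value applies: ∠P ≈ 1.022 rad.
Then ∠R = π − ∠Q − ∠P ≈ 0.850 rad.
Law of sines gives |PQ| = |RP|·sin R/sin Q ≈ 104.4.
The bisector from Q has length 2·|PQ|·|QR|·cos(∠Q/2)/(|PQ|+|QR|) ≈ 89.4.

t_Q ≈ 89.40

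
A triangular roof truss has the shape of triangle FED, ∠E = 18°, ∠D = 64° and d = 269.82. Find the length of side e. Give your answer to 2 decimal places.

92.77

The third angle is ∠F = 180° − ∠E − ∠D = 98.00°.
Law of sines: e = d·sin E/sin D ≈ 92.768.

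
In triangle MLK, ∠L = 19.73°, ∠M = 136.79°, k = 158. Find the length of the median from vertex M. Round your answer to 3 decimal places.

The third angle is ∠K = 180° − ∠M − ∠L = 23.48°.
Law of sines: m = k·sin M/sin K ≈ 271.51.
Law of sines: l = k·sin L/sin K ≈ 133.87.
Median from M: ½√(2·l² + 2·k² − m²) ≈ 54.893.

m_M ≈ 54.893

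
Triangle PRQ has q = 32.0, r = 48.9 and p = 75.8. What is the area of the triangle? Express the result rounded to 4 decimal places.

Semiperimeter s = (75.8 + 48.9 + 32)/2 = 78.35.
Heron's formula: area = √(78.35·2.55·29.45·46.35) ≈ 522.22.

522.2243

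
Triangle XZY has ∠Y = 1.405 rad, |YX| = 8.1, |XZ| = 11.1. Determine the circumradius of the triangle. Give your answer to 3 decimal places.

5.627

Law of sines: sin Z = |YX|·sin Y/|XZ| ≈ 0.71972.
Since |XZ| ≥ |YX|, only the acute value applies: ∠Z ≈ 0.803 rad.
Then ∠X = π − ∠Y − ∠Z ≈ 0.933 rad.
Law of sines gives |ZY| = |XZ|·sin X/sin Y ≈ 9.0431.
Circumradius = |XZ|/(2 sin Y) ≈ 5.6272.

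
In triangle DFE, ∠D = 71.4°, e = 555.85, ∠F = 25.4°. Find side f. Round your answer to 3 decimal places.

240.113

The third angle is ∠E = 180° − ∠D − ∠F = 83.20°.
Law of sines: f = e·sin F/sin E ≈ 240.11.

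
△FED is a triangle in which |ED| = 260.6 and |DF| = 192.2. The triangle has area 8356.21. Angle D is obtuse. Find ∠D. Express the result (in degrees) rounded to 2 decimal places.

160.51

From area = ½·|ED|·|DF|·sin D, we get sin D = 2·area/(|ED|·|DF|) ≈ 0.33367.
Taking the obtuse solution, ∠D ≈ 160.51°.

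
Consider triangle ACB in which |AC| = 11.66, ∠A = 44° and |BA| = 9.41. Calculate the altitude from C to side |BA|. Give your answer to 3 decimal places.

8.100

By the law of cosines, |CB|² = |BA|² + |AC|² − 2·|BA|·|AC|·cos A = 66.651, so |CB| ≈ 8.164.
Area = ½·|BA|·|AC|·sin A ≈ 38.109.
The altitude from C has length 2·area/|BA| ≈ 8.0997.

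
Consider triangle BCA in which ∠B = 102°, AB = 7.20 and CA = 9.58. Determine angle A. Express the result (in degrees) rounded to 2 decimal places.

∠A ≈ 30.68°

Law of sines: sin C = AB·sin B/CA ≈ 0.73514.
Since CA ≥ AB, only the acute value applies: ∠C ≈ 47.32°.
Then ∠A = 180° − ∠B − ∠C ≈ 30.68°.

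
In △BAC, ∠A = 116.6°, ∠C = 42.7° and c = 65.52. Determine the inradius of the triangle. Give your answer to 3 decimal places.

The third angle is ∠B = 180° − ∠A − ∠C = 20.70°.
Law of sines: b = c·sin B/sin C ≈ 34.151.
Law of sines: a = c·sin A/sin C ≈ 86.388.
Area = ½·c·b·sin A ≈ 1000.4.
Semiperimeter s = (34.151+86.388+65.52)/2 = 93.029.
Inradius = area/s = 1000.4/93.029 ≈ 10.753.

10.753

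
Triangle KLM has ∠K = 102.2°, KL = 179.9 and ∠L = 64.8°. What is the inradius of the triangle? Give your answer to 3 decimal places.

The third angle is ∠M = 180° − ∠K − ∠L = 13.00°.
Law of sines: LM = KL·sin K/sin M ≈ 781.67.
Law of sines: MK = KL·sin L/sin M ≈ 723.62.
Area = ½·KL·LM·sin L ≈ 63619.
Semiperimeter s = (781.67+723.62+179.9)/2 = 842.59.
Inradius = area/s = 63619/842.59 ≈ 75.504.

r ≈ 75.504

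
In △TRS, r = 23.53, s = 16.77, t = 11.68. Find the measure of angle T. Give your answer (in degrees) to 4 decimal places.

By the law of cosines, cos T = (r² + s² − t²) / (2·r·s) ≈ 0.88504, so ∠T ≈ 27.74°.

27.7434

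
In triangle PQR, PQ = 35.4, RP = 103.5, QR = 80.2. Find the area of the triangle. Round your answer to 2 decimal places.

area ≈ 1201.00

Semiperimeter s = (80.2 + 103.5 + 35.4)/2 = 109.55.
Heron's formula: area = √(109.55·29.35·6.05·74.15) ≈ 1201.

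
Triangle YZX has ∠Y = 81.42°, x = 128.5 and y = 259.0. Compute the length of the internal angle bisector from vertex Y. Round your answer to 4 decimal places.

Law of sines: sin X = x·sin Y/y ≈ 0.49059.
Since y ≥ x, only the acute value applies: ∠X ≈ 29.38°.
Then ∠Z = 180° − ∠Y − ∠X ≈ 69.20°.
Law of sines gives z = y·sin Z/sin Y ≈ 244.86.
The bisector from Y has length 2·z·x·cos(∠Y/2)/(z+x) ≈ 127.76.

t_Y ≈ 127.7630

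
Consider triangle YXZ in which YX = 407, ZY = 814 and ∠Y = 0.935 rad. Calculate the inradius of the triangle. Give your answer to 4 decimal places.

r ≈ 141.7596

By the law of cosines, XZ² = ZY² + YX² − 2·ZY·YX·cos Y = 4.3478e+05, so XZ ≈ 659.38.
Area = ½·ZY·YX·sin Y ≈ 1.3328e+05.
Semiperimeter s = (659.38+814+407)/2 = 940.19.
Inradius = area/s = 1.3328e+05/940.19 ≈ 141.76.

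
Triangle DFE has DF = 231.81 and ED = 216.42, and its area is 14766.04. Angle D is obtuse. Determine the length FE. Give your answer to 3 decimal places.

426.244

From area = ½·ED·DF·sin D, we get sin D = 2·area/(ED·DF) ≈ 0.58866.
Taking the obtuse solution, ∠D ≈ 143.94°.
Law of cosines then gives FE ≈ 426.24.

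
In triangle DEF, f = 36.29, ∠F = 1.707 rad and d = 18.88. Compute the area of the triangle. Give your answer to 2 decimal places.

Law of sines: sin D = d·sin F/f ≈ 0.51544.
Since f ≥ d, only the acute value applies: ∠D ≈ 0.542 rad.
Then ∠E = π − ∠F − ∠D ≈ 0.893 rad.
Law of sines gives e = f·sin E/sin F ≈ 28.534.
Area = ½·f·d·sin E ≈ 266.87.

area ≈ 266.87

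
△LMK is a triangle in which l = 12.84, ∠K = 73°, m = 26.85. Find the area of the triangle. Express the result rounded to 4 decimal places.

Area = ½·l·m·sin K ≈ 164.84.

164.8449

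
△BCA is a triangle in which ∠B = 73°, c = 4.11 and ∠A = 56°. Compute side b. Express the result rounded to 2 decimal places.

5.06

The third angle is ∠C = 180° − ∠A − ∠B = 51.00°.
Law of sines: b = c·sin B/sin C ≈ 5.0575.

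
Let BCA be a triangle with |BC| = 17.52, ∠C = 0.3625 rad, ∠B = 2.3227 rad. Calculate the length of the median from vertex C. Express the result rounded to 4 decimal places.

The third angle is ∠A = π − ∠B − ∠C = 0.4564 rad.
Law of sines: |CA| = |BC|·sin B/sin A ≈ 29.036.
Law of sines: |AB| = |BC|·sin C/sin A ≈ 14.097.
Median from C: ½√(2·|BC|² + 2·|CA|² − |AB|²) ≈ 22.92.

m_C ≈ 22.9201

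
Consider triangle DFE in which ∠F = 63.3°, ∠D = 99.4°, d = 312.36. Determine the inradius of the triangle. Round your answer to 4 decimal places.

The third angle is ∠E = 180° − ∠D − ∠F = 17.30°.
Law of sines: f = d·sin F/sin D ≈ 282.85.
Law of sines: e = d·sin E/sin D ≈ 94.152.
Area = ½·d·f·sin E ≈ 13137.
Semiperimeter s = (312.36+282.85+94.152)/2 = 344.68.
Inradius = area/s = 13137/344.68 ≈ 38.113.

38.1127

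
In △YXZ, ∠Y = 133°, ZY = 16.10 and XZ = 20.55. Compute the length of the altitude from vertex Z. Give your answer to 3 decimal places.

Law of sines: sin X = ZY·sin Y/XZ ≈ 0.57298.
Since XZ ≥ ZY, only the acute value applies: ∠X ≈ 34.96°.
Then ∠Z = 180° − ∠Y − ∠X ≈ 12.04°.
Law of sines gives YX = XZ·sin Z/sin Y ≈ 5.8619.
Area = ½·XZ·ZY·sin Z ≈ 34.512.
The altitude from Z has length 2·area/YX ≈ 11.775.

h_Z ≈ 11.775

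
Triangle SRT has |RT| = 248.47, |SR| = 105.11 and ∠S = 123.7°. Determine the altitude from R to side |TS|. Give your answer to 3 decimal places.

h_R ≈ 87.447

Law of sines: sin T = |SR|·sin S/|RT| ≈ 0.35194.
Since |RT| ≥ |SR|, only the acute value applies: ∠T ≈ 20.61°.
Then ∠R = 180° − ∠S − ∠T ≈ 35.69°.
Law of sines gives |TS| = |RT|·sin R/sin S ≈ 174.25.
Area = ½·|RT|·|SR|·sin R ≈ 7619.
The altitude from R has length 2·area/|TS| ≈ 87.447.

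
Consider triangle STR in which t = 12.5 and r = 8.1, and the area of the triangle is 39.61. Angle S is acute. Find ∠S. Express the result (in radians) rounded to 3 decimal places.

0.899

From area = ½·t·r·sin S, we get sin S = 2·area/(t·r) ≈ 0.78242.
Taking the acute solution, ∠S ≈ 0.8985 rad.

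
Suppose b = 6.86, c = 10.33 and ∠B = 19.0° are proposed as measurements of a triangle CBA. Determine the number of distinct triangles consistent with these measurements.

2

c·sin B = 10.33·sin(19.0°) ≈ 3.363.
Since c sin B < b < c (3.363 < 6.86 < 10.33), two triangles exist.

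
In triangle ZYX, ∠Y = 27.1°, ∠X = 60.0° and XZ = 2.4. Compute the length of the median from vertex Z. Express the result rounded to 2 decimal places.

The third angle is ∠Z = 180° − ∠Y − ∠X = 92.90°.
Law of sines: YX = XZ·sin Z/sin Y ≈ 5.2617.
Law of sines: ZY = XZ·sin X/sin Y ≈ 4.5626.
Median from Z: ½√(2·XZ² + 2·ZY² − YX²) ≈ 2.5233.

m_Z ≈ 2.52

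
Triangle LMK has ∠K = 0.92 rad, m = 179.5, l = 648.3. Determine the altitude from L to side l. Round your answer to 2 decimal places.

h_L ≈ 142.81

By the law of cosines, k² = l² + m² − 2·l·m·cos K = 3.1151e+05, so k ≈ 558.14.
Area = ½·l·m·sin K ≈ 46292.
The altitude from L has length 2·area/l ≈ 142.81.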